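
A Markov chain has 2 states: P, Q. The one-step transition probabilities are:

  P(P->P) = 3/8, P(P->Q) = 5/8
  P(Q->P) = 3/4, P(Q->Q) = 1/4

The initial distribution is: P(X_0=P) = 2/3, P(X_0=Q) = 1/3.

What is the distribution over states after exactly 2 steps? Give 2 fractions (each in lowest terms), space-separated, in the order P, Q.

Answer: 9/16 7/16

Derivation:
Propagating the distribution step by step (d_{t+1} = d_t * P):
d_0 = (P=2/3, Q=1/3)
  d_1[P] = 2/3*3/8 + 1/3*3/4 = 1/2
  d_1[Q] = 2/3*5/8 + 1/3*1/4 = 1/2
d_1 = (P=1/2, Q=1/2)
  d_2[P] = 1/2*3/8 + 1/2*3/4 = 9/16
  d_2[Q] = 1/2*5/8 + 1/2*1/4 = 7/16
d_2 = (P=9/16, Q=7/16)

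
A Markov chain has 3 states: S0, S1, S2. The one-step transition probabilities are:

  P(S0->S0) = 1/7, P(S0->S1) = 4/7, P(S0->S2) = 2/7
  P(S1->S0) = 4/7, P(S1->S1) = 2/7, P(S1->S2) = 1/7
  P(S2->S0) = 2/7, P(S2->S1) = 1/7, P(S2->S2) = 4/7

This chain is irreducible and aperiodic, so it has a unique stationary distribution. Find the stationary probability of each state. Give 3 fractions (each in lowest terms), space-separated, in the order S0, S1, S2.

Answer: 1/3 1/3 1/3

Derivation:
The stationary distribution satisfies pi = pi * P, i.e.:
  pi_S0 = 1/7*pi_S0 + 4/7*pi_S1 + 2/7*pi_S2
  pi_S1 = 4/7*pi_S0 + 2/7*pi_S1 + 1/7*pi_S2
  pi_S2 = 2/7*pi_S0 + 1/7*pi_S1 + 4/7*pi_S2
with normalization: pi_S0 + pi_S1 + pi_S2 = 1.

Using the first 2 balance equations plus normalization, the linear system A*pi = b is:
  [-6/7, 4/7, 2/7] . pi = 0
  [4/7, -5/7, 1/7] . pi = 0
  [1, 1, 1] . pi = 1

Solving yields:
  pi_S0 = 1/3
  pi_S1 = 1/3
  pi_S2 = 1/3

Verification (pi * P):
  1/3*1/7 + 1/3*4/7 + 1/3*2/7 = 1/3 = pi_S0  (ok)
  1/3*4/7 + 1/3*2/7 + 1/3*1/7 = 1/3 = pi_S1  (ok)
  1/3*2/7 + 1/3*1/7 + 1/3*4/7 = 1/3 = pi_S2  (ok)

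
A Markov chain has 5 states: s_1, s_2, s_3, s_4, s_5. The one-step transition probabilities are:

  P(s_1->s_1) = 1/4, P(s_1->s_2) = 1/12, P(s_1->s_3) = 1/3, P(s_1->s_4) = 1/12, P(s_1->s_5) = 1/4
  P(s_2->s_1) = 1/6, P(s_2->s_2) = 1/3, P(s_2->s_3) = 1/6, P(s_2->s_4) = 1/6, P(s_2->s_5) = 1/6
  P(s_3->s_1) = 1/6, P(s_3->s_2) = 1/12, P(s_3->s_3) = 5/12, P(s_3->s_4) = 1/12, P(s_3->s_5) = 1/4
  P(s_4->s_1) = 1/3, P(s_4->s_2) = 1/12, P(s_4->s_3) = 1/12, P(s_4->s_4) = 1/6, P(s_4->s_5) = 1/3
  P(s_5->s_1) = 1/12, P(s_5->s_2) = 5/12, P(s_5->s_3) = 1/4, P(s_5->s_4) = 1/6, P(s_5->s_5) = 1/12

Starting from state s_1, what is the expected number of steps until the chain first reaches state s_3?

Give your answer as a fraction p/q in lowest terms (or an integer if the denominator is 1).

Let h_i = expected steps to first reach s_3 from state i.
Boundary: h_s_3 = 0.
First-step equations for the other states:
  h_s_1 = 1 + 1/4*h_s_1 + 1/12*h_s_2 + 1/3*h_s_3 + 1/12*h_s_4 + 1/4*h_s_5
  h_s_2 = 1 + 1/6*h_s_1 + 1/3*h_s_2 + 1/6*h_s_3 + 1/6*h_s_4 + 1/6*h_s_5
  h_s_4 = 1 + 1/3*h_s_1 + 1/12*h_s_2 + 1/12*h_s_3 + 1/6*h_s_4 + 1/3*h_s_5
  h_s_5 = 1 + 1/12*h_s_1 + 5/12*h_s_2 + 1/4*h_s_3 + 1/6*h_s_4 + 1/12*h_s_5

Substituting h_s_3 = 0 and rearranging gives the linear system (I - Q) h = 1:
  [3/4, -1/12, -1/12, -1/4] . (h_s_1, h_s_2, h_s_4, h_s_5) = 1
  [-1/6, 2/3, -1/6, -1/6] . (h_s_1, h_s_2, h_s_4, h_s_5) = 1
  [-1/3, -1/12, 5/6, -1/3] . (h_s_1, h_s_2, h_s_4, h_s_5) = 1
  [-1/12, -5/12, -1/6, 11/12] . (h_s_1, h_s_2, h_s_4, h_s_5) = 1

Solving yields:
  h_s_1 = 1417/354
  h_s_2 = 292/59
  h_s_4 = 304/59
  h_s_5 = 1643/354

Starting state is s_1, so the expected hitting time is h_s_1 = 1417/354.

Answer: 1417/354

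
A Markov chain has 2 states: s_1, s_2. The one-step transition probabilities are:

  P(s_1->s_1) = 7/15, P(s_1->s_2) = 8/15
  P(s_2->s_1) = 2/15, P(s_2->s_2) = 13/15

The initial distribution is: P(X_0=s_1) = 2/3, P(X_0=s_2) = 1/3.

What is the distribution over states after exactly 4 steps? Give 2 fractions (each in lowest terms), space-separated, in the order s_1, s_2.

Propagating the distribution step by step (d_{t+1} = d_t * P):
d_0 = (s_1=2/3, s_2=1/3)
  d_1[s_1] = 2/3*7/15 + 1/3*2/15 = 16/45
  d_1[s_2] = 2/3*8/15 + 1/3*13/15 = 29/45
d_1 = (s_1=16/45, s_2=29/45)
  d_2[s_1] = 16/45*7/15 + 29/45*2/15 = 34/135
  d_2[s_2] = 16/45*8/15 + 29/45*13/15 = 101/135
d_2 = (s_1=34/135, s_2=101/135)
  d_3[s_1] = 34/135*7/15 + 101/135*2/15 = 88/405
  d_3[s_2] = 34/135*8/15 + 101/135*13/15 = 317/405
d_3 = (s_1=88/405, s_2=317/405)
  d_4[s_1] = 88/405*7/15 + 317/405*2/15 = 50/243
  d_4[s_2] = 88/405*8/15 + 317/405*13/15 = 193/243
d_4 = (s_1=50/243, s_2=193/243)

Answer: 50/243 193/243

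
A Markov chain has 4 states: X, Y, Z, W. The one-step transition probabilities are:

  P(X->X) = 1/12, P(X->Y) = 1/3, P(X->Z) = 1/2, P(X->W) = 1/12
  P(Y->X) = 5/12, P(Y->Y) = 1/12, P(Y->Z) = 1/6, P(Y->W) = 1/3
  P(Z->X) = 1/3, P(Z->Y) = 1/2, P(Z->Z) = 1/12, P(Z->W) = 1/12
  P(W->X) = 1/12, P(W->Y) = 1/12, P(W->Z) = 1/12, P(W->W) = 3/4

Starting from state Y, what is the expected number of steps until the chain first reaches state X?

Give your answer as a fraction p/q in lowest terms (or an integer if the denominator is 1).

Answer: 176/41

Derivation:
Let h_i = expected steps to first reach X from state i.
Boundary: h_X = 0.
First-step equations for the other states:
  h_Y = 1 + 5/12*h_X + 1/12*h_Y + 1/6*h_Z + 1/3*h_W
  h_Z = 1 + 1/3*h_X + 1/2*h_Y + 1/12*h_Z + 1/12*h_W
  h_W = 1 + 1/12*h_X + 1/12*h_Y + 1/12*h_Z + 3/4*h_W

Substituting h_X = 0 and rearranging gives the linear system (I - Q) h = 1:
  [11/12, -1/6, -1/3] . (h_Y, h_Z, h_W) = 1
  [-1/2, 11/12, -1/12] . (h_Y, h_Z, h_W) = 1
  [-1/12, -1/12, 1/4] . (h_Y, h_Z, h_W) = 1

Solving yields:
  h_Y = 176/41
  h_Z = 166/41
  h_W = 278/41

Starting state is Y, so the expected hitting time is h_Y = 176/41.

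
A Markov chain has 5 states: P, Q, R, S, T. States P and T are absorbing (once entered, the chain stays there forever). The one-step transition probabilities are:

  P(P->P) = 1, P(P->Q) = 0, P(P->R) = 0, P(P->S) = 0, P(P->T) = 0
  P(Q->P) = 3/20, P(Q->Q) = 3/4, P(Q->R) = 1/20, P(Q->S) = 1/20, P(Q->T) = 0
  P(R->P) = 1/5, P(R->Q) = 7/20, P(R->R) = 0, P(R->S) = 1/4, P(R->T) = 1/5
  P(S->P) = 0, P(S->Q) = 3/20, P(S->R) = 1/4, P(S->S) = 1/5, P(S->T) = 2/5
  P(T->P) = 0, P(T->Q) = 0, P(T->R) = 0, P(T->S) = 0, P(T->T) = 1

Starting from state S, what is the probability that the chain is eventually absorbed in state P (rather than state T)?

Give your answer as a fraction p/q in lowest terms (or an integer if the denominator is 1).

Let a_i = P(absorbed in P | start in state i).
Boundary conditions: a_P = 1, a_T = 0.
For each transient state i, a_i = sum_j P(i->j) * a_j:
  a_Q = 3/20*a_P + 3/4*a_Q + 1/20*a_R + 1/20*a_S + 0*a_T
  a_R = 1/5*a_P + 7/20*a_Q + 0*a_R + 1/4*a_S + 1/5*a_T
  a_S = 0*a_P + 3/20*a_Q + 1/4*a_R + 1/5*a_S + 2/5*a_T

Substituting a_P = 1 and a_T = 0, rearrange to (I - Q) a = r where r[i] = P(i -> P):
  [1/4, -1/20, -1/20] . (a_Q, a_R, a_S) = 3/20
  [-7/20, 1, -1/4] . (a_Q, a_R, a_S) = 1/5
  [-3/20, -1/4, 4/5] . (a_Q, a_R, a_S) = 0

Solving yields:
  a_Q = 969/1253
  a_R = 689/1253
  a_S = 397/1253

Starting state is S, so the absorption probability is a_S = 397/1253.

Answer: 397/1253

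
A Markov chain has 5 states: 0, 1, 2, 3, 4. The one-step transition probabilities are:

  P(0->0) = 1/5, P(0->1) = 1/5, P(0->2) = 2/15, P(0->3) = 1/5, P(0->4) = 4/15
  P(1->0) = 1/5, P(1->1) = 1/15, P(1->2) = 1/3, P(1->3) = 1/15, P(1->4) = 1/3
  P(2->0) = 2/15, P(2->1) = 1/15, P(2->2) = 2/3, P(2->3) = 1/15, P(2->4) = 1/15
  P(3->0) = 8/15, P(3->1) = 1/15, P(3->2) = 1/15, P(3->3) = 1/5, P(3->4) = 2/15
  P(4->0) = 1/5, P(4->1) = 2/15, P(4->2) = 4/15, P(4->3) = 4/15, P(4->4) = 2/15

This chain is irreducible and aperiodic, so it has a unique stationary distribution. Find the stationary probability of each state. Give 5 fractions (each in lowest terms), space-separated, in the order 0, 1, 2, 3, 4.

Answer: 7299/32318 3475/32318 5762/16159 4811/32318 5209/32318

Derivation:
The stationary distribution satisfies pi = pi * P, i.e.:
  pi_0 = 1/5*pi_0 + 1/5*pi_1 + 2/15*pi_2 + 8/15*pi_3 + 1/5*pi_4
  pi_1 = 1/5*pi_0 + 1/15*pi_1 + 1/15*pi_2 + 1/15*pi_3 + 2/15*pi_4
  pi_2 = 2/15*pi_0 + 1/3*pi_1 + 2/3*pi_2 + 1/15*pi_3 + 4/15*pi_4
  pi_3 = 1/5*pi_0 + 1/15*pi_1 + 1/15*pi_2 + 1/5*pi_3 + 4/15*pi_4
  pi_4 = 4/15*pi_0 + 1/3*pi_1 + 1/15*pi_2 + 2/15*pi_3 + 2/15*pi_4
with normalization: pi_0 + pi_1 + pi_2 + pi_3 + pi_4 = 1.

Using the first 4 balance equations plus normalization, the linear system A*pi = b is:
  [-4/5, 1/5, 2/15, 8/15, 1/5] . pi = 0
  [1/5, -14/15, 1/15, 1/15, 2/15] . pi = 0
  [2/15, 1/3, -1/3, 1/15, 4/15] . pi = 0
  [1/5, 1/15, 1/15, -4/5, 4/15] . pi = 0
  [1, 1, 1, 1, 1] . pi = 1

Solving yields:
  pi_0 = 7299/32318
  pi_1 = 3475/32318
  pi_2 = 5762/16159
  pi_3 = 4811/32318
  pi_4 = 5209/32318

Verification (pi * P):
  7299/32318*1/5 + 3475/32318*1/5 + 5762/16159*2/15 + 4811/32318*8/15 + 5209/32318*1/5 = 7299/32318 = pi_0  (ok)
  7299/32318*1/5 + 3475/32318*1/15 + 5762/16159*1/15 + 4811/32318*1/15 + 5209/32318*2/15 = 3475/32318 = pi_1  (ok)
  7299/32318*2/15 + 3475/32318*1/3 + 5762/16159*2/3 + 4811/32318*1/15 + 5209/32318*4/15 = 5762/16159 = pi_2  (ok)
  7299/32318*1/5 + 3475/32318*1/15 + 5762/16159*1/15 + 4811/32318*1/5 + 5209/32318*4/15 = 4811/32318 = pi_3  (ok)
  7299/32318*4/15 + 3475/32318*1/3 + 5762/16159*1/15 + 4811/32318*2/15 + 5209/32318*2/15 = 5209/32318 = pi_4  (ok)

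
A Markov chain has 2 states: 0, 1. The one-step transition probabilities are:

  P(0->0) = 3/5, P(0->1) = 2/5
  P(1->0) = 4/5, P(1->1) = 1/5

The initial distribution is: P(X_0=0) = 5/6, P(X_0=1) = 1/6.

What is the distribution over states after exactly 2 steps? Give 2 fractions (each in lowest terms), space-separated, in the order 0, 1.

Answer: 101/150 49/150

Derivation:
Propagating the distribution step by step (d_{t+1} = d_t * P):
d_0 = (0=5/6, 1=1/6)
  d_1[0] = 5/6*3/5 + 1/6*4/5 = 19/30
  d_1[1] = 5/6*2/5 + 1/6*1/5 = 11/30
d_1 = (0=19/30, 1=11/30)
  d_2[0] = 19/30*3/5 + 11/30*4/5 = 101/150
  d_2[1] = 19/30*2/5 + 11/30*1/5 = 49/150
d_2 = (0=101/150, 1=49/150)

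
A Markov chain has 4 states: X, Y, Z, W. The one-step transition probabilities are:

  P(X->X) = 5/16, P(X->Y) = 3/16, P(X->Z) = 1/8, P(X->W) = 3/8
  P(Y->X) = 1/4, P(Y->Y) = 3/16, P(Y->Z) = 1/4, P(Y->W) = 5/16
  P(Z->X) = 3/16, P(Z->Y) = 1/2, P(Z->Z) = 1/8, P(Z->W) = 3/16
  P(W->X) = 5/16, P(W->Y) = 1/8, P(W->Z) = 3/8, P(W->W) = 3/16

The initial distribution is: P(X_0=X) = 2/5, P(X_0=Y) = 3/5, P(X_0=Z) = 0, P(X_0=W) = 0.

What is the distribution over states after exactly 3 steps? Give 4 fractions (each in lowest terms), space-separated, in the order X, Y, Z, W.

Answer: 5511/20480 2497/10240 449/2048 1097/4096

Derivation:
Propagating the distribution step by step (d_{t+1} = d_t * P):
d_0 = (X=2/5, Y=3/5, Z=0, W=0)
  d_1[X] = 2/5*5/16 + 3/5*1/4 + 0*3/16 + 0*5/16 = 11/40
  d_1[Y] = 2/5*3/16 + 3/5*3/16 + 0*1/2 + 0*1/8 = 3/16
  d_1[Z] = 2/5*1/8 + 3/5*1/4 + 0*1/8 + 0*3/8 = 1/5
  d_1[W] = 2/5*3/8 + 3/5*5/16 + 0*3/16 + 0*3/16 = 27/80
d_1 = (X=11/40, Y=3/16, Z=1/5, W=27/80)
  d_2[X] = 11/40*5/16 + 3/16*1/4 + 1/5*3/16 + 27/80*5/16 = 353/1280
  d_2[Y] = 11/40*3/16 + 3/16*3/16 + 1/5*1/2 + 27/80*1/8 = 293/1280
  d_2[Z] = 11/40*1/8 + 3/16*1/4 + 1/5*1/8 + 27/80*3/8 = 149/640
  d_2[W] = 11/40*3/8 + 3/16*5/16 + 1/5*3/16 + 27/80*3/16 = 21/80
d_2 = (X=353/1280, Y=293/1280, Z=149/640, W=21/80)
  d_3[X] = 353/1280*5/16 + 293/1280*1/4 + 149/640*3/16 + 21/80*5/16 = 5511/20480
  d_3[Y] = 353/1280*3/16 + 293/1280*3/16 + 149/640*1/2 + 21/80*1/8 = 2497/10240
  d_3[Z] = 353/1280*1/8 + 293/1280*1/4 + 149/640*1/8 + 21/80*3/8 = 449/2048
  d_3[W] = 353/1280*3/8 + 293/1280*5/16 + 149/640*3/16 + 21/80*3/16 = 1097/4096
d_3 = (X=5511/20480, Y=2497/10240, Z=449/2048, W=1097/4096)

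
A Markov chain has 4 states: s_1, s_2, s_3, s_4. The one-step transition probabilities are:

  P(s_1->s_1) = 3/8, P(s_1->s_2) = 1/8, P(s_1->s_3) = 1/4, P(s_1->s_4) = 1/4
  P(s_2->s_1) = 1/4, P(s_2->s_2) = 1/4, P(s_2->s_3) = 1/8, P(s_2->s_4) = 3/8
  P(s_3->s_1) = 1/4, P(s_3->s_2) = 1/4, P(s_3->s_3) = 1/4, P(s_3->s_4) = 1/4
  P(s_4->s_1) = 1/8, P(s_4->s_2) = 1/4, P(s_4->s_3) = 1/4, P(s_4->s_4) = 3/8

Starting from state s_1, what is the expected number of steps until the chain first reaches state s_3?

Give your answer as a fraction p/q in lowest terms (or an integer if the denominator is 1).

Let h_i = expected steps to first reach s_3 from state i.
Boundary: h_s_3 = 0.
First-step equations for the other states:
  h_s_1 = 1 + 3/8*h_s_1 + 1/8*h_s_2 + 1/4*h_s_3 + 1/4*h_s_4
  h_s_2 = 1 + 1/4*h_s_1 + 1/4*h_s_2 + 1/8*h_s_3 + 3/8*h_s_4
  h_s_4 = 1 + 1/8*h_s_1 + 1/4*h_s_2 + 1/4*h_s_3 + 3/8*h_s_4

Substituting h_s_3 = 0 and rearranging gives the linear system (I - Q) h = 1:
  [5/8, -1/8, -1/4] . (h_s_1, h_s_2, h_s_4) = 1
  [-1/4, 3/4, -3/8] . (h_s_1, h_s_2, h_s_4) = 1
  [-1/8, -1/4, 5/8] . (h_s_1, h_s_2, h_s_4) = 1

Solving yields:
  h_s_1 = 128/29
  h_s_2 = 440/87
  h_s_4 = 392/87

Starting state is s_1, so the expected hitting time is h_s_1 = 128/29.

Answer: 128/29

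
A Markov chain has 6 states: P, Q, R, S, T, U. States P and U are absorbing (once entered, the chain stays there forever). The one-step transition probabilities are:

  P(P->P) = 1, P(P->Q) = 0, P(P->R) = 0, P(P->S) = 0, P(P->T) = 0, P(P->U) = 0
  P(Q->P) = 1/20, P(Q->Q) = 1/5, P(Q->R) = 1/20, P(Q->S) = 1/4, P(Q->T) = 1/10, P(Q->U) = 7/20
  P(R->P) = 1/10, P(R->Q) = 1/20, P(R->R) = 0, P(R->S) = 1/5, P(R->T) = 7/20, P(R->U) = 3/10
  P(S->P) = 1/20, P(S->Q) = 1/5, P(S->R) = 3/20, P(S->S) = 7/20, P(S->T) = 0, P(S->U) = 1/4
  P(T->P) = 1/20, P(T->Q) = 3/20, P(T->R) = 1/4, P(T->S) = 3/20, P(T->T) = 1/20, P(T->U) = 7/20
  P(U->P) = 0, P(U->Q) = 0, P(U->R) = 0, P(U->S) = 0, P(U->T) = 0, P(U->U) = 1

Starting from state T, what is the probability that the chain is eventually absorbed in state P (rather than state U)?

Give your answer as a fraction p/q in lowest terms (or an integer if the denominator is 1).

Let a_i = P(absorbed in P | start in state i).
Boundary conditions: a_P = 1, a_U = 0.
For each transient state i, a_i = sum_j P(i->j) * a_j:
  a_Q = 1/20*a_P + 1/5*a_Q + 1/20*a_R + 1/4*a_S + 1/10*a_T + 7/20*a_U
  a_R = 1/10*a_P + 1/20*a_Q + 0*a_R + 1/5*a_S + 7/20*a_T + 3/10*a_U
  a_S = 1/20*a_P + 1/5*a_Q + 3/20*a_R + 7/20*a_S + 0*a_T + 1/4*a_U
  a_T = 1/20*a_P + 3/20*a_Q + 1/4*a_R + 3/20*a_S + 1/20*a_T + 7/20*a_U

Substituting a_P = 1 and a_U = 0, rearrange to (I - Q) a = r where r[i] = P(i -> P):
  [4/5, -1/20, -1/4, -1/10] . (a_Q, a_R, a_S, a_T) = 1/20
  [-1/20, 1, -1/5, -7/20] . (a_Q, a_R, a_S, a_T) = 1/10
  [-1/5, -3/20, 13/20, 0] . (a_Q, a_R, a_S, a_T) = 1/20
  [-3/20, -1/4, -3/20, 19/20] . (a_Q, a_R, a_S, a_T) = 1/20

Solving yields:
  a_Q = 2057/14105
  a_R = 2739/14105
  a_S = 470/2821
  a_T = 2159/14105

Starting state is T, so the absorption probability is a_T = 2159/14105.

Answer: 2159/14105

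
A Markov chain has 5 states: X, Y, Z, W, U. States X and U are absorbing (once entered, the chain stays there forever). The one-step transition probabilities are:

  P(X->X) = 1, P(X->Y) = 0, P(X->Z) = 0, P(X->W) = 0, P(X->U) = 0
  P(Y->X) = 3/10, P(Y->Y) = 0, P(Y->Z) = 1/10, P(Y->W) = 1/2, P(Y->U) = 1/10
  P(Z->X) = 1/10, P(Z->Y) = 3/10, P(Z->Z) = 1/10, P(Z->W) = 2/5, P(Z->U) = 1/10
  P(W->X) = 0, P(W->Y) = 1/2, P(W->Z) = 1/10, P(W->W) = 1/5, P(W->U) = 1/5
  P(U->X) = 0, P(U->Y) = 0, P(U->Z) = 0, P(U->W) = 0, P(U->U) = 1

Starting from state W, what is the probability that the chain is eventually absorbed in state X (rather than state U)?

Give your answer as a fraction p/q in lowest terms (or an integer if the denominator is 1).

Let a_i = P(absorbed in X | start in state i).
Boundary conditions: a_X = 1, a_U = 0.
For each transient state i, a_i = sum_j P(i->j) * a_j:
  a_Y = 3/10*a_X + 0*a_Y + 1/10*a_Z + 1/2*a_W + 1/10*a_U
  a_Z = 1/10*a_X + 3/10*a_Y + 1/10*a_Z + 2/5*a_W + 1/10*a_U
  a_W = 0*a_X + 1/2*a_Y + 1/10*a_Z + 1/5*a_W + 1/5*a_U

Substituting a_X = 1 and a_U = 0, rearrange to (I - Q) a = r where r[i] = P(i -> X):
  [1, -1/10, -1/2] . (a_Y, a_Z, a_W) = 3/10
  [-3/10, 9/10, -2/5] . (a_Y, a_Z, a_W) = 1/10
  [-1/2, -1/10, 4/5] . (a_Y, a_Z, a_W) = 0

Solving yields:
  a_Y = 217/396
  a_Z = 17/36
  a_W = 53/132

Starting state is W, so the absorption probability is a_W = 53/132.

Answer: 53/132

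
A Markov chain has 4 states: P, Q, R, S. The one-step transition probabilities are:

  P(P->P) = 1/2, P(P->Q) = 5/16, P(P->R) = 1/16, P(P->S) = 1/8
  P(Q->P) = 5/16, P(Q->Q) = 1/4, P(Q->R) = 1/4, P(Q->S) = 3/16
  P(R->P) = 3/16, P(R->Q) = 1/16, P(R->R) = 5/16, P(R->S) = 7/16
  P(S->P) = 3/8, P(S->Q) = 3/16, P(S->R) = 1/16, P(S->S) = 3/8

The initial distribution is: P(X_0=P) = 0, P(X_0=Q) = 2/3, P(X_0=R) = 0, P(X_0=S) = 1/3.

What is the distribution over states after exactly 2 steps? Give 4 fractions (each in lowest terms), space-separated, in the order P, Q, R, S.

Answer: 47/128 169/768 39/256 25/96

Derivation:
Propagating the distribution step by step (d_{t+1} = d_t * P):
d_0 = (P=0, Q=2/3, R=0, S=1/3)
  d_1[P] = 0*1/2 + 2/3*5/16 + 0*3/16 + 1/3*3/8 = 1/3
  d_1[Q] = 0*5/16 + 2/3*1/4 + 0*1/16 + 1/3*3/16 = 11/48
  d_1[R] = 0*1/16 + 2/3*1/4 + 0*5/16 + 1/3*1/16 = 3/16
  d_1[S] = 0*1/8 + 2/3*3/16 + 0*7/16 + 1/3*3/8 = 1/4
d_1 = (P=1/3, Q=11/48, R=3/16, S=1/4)
  d_2[P] = 1/3*1/2 + 11/48*5/16 + 3/16*3/16 + 1/4*3/8 = 47/128
  d_2[Q] = 1/3*5/16 + 11/48*1/4 + 3/16*1/16 + 1/4*3/16 = 169/768
  d_2[R] = 1/3*1/16 + 11/48*1/4 + 3/16*5/16 + 1/4*1/16 = 39/256
  d_2[S] = 1/3*1/8 + 11/48*3/16 + 3/16*7/16 + 1/4*3/8 = 25/96
d_2 = (P=47/128, Q=169/768, R=39/256, S=25/96)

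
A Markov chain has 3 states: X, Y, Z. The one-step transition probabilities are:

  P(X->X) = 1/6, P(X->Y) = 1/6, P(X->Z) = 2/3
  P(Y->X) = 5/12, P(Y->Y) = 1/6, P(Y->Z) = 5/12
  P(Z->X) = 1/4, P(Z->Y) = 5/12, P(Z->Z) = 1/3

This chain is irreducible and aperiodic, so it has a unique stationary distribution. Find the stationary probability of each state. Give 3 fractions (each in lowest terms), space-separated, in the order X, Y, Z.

The stationary distribution satisfies pi = pi * P, i.e.:
  pi_X = 1/6*pi_X + 5/12*pi_Y + 1/4*pi_Z
  pi_Y = 1/6*pi_X + 1/6*pi_Y + 5/12*pi_Z
  pi_Z = 2/3*pi_X + 5/12*pi_Y + 1/3*pi_Z
with normalization: pi_X + pi_Y + pi_Z = 1.

Using the first 2 balance equations plus normalization, the linear system A*pi = b is:
  [-5/6, 5/12, 1/4] . pi = 0
  [1/6, -5/6, 5/12] . pi = 0
  [1, 1, 1] . pi = 1

Solving yields:
  pi_X = 55/201
  pi_Y = 56/201
  pi_Z = 30/67

Verification (pi * P):
  55/201*1/6 + 56/201*5/12 + 30/67*1/4 = 55/201 = pi_X  (ok)
  55/201*1/6 + 56/201*1/6 + 30/67*5/12 = 56/201 = pi_Y  (ok)
  55/201*2/3 + 56/201*5/12 + 30/67*1/3 = 30/67 = pi_Z  (ok)

Answer: 55/201 56/201 30/67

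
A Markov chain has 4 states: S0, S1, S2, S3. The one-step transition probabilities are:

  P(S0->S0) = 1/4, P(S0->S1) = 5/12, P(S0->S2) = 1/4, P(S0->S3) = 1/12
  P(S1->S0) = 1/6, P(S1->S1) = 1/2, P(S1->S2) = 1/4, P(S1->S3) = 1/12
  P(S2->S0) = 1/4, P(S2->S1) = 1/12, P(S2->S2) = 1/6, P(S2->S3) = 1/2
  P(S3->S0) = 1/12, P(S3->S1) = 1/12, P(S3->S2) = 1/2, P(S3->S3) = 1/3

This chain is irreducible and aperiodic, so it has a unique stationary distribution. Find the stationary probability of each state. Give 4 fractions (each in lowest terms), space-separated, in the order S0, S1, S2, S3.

Answer: 103/561 139/561 5/17 14/51

Derivation:
The stationary distribution satisfies pi = pi * P, i.e.:
  pi_S0 = 1/4*pi_S0 + 1/6*pi_S1 + 1/4*pi_S2 + 1/12*pi_S3
  pi_S1 = 5/12*pi_S0 + 1/2*pi_S1 + 1/12*pi_S2 + 1/12*pi_S3
  pi_S2 = 1/4*pi_S0 + 1/4*pi_S1 + 1/6*pi_S2 + 1/2*pi_S3
  pi_S3 = 1/12*pi_S0 + 1/12*pi_S1 + 1/2*pi_S2 + 1/3*pi_S3
with normalization: pi_S0 + pi_S1 + pi_S2 + pi_S3 = 1.

Using the first 3 balance equations plus normalization, the linear system A*pi = b is:
  [-3/4, 1/6, 1/4, 1/12] . pi = 0
  [5/12, -1/2, 1/12, 1/12] . pi = 0
  [1/4, 1/4, -5/6, 1/2] . pi = 0
  [1, 1, 1, 1] . pi = 1

Solving yields:
  pi_S0 = 103/561
  pi_S1 = 139/561
  pi_S2 = 5/17
  pi_S3 = 14/51

Verification (pi * P):
  103/561*1/4 + 139/561*1/6 + 5/17*1/4 + 14/51*1/12 = 103/561 = pi_S0  (ok)
  103/561*5/12 + 139/561*1/2 + 5/17*1/12 + 14/51*1/12 = 139/561 = pi_S1  (ok)
  103/561*1/4 + 139/561*1/4 + 5/17*1/6 + 14/51*1/2 = 5/17 = pi_S2  (ok)
  103/561*1/12 + 139/561*1/12 + 5/17*1/2 + 14/51*1/3 = 14/51 = pi_S3  (ok)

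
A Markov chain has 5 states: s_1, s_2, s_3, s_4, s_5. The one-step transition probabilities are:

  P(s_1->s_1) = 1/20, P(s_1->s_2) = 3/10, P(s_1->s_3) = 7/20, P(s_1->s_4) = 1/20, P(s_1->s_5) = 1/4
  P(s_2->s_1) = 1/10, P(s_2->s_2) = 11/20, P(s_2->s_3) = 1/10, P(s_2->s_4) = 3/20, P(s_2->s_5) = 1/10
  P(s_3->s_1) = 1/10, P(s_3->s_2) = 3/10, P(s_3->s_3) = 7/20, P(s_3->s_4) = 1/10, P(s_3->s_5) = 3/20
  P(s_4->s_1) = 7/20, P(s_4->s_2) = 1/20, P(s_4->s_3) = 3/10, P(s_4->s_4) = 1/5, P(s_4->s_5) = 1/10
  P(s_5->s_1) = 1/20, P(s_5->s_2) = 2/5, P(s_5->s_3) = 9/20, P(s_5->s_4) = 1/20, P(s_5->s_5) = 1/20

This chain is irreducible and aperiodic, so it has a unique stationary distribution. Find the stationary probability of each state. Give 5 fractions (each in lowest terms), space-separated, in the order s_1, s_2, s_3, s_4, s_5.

The stationary distribution satisfies pi = pi * P, i.e.:
  pi_s_1 = 1/20*pi_s_1 + 1/10*pi_s_2 + 1/10*pi_s_3 + 7/20*pi_s_4 + 1/20*pi_s_5
  pi_s_2 = 3/10*pi_s_1 + 11/20*pi_s_2 + 3/10*pi_s_3 + 1/20*pi_s_4 + 2/5*pi_s_5
  pi_s_3 = 7/20*pi_s_1 + 1/10*pi_s_2 + 7/20*pi_s_3 + 3/10*pi_s_4 + 9/20*pi_s_5
  pi_s_4 = 1/20*pi_s_1 + 3/20*pi_s_2 + 1/10*pi_s_3 + 1/5*pi_s_4 + 1/20*pi_s_5
  pi_s_5 = 1/4*pi_s_1 + 1/10*pi_s_2 + 3/20*pi_s_3 + 1/10*pi_s_4 + 1/20*pi_s_5
with normalization: pi_s_1 + pi_s_2 + pi_s_3 + pi_s_4 + pi_s_5 = 1.

Using the first 4 balance equations plus normalization, the linear system A*pi = b is:
  [-19/20, 1/10, 1/10, 7/20, 1/20] . pi = 0
  [3/10, -9/20, 3/10, 1/20, 2/5] . pi = 0
  [7/20, 1/10, -13/20, 3/10, 9/20] . pi = 0
  [1/20, 3/20, 1/10, -4/5, 1/20] . pi = 0
  [1, 1, 1, 1, 1] . pi = 1

Solving yields:
  pi_s_1 = 3820/32497
  pi_s_2 = 24507/64994
  pi_s_3 = 17045/64994
  pi_s_4 = 7709/64994
  pi_s_5 = 8093/64994

Verification (pi * P):
  3820/32497*1/20 + 24507/64994*1/10 + 17045/64994*1/10 + 7709/64994*7/20 + 8093/64994*1/20 = 3820/32497 = pi_s_1  (ok)
  3820/32497*3/10 + 24507/64994*11/20 + 17045/64994*3/10 + 7709/64994*1/20 + 8093/64994*2/5 = 24507/64994 = pi_s_2  (ok)
  3820/32497*7/20 + 24507/64994*1/10 + 17045/64994*7/20 + 7709/64994*3/10 + 8093/64994*9/20 = 17045/64994 = pi_s_3  (ok)
  3820/32497*1/20 + 24507/64994*3/20 + 17045/64994*1/10 + 7709/64994*1/5 + 8093/64994*1/20 = 7709/64994 = pi_s_4  (ok)
  3820/32497*1/4 + 24507/64994*1/10 + 17045/64994*3/20 + 7709/64994*1/10 + 8093/64994*1/20 = 8093/64994 = pi_s_5  (ok)

Answer: 3820/32497 24507/64994 17045/64994 7709/64994 8093/64994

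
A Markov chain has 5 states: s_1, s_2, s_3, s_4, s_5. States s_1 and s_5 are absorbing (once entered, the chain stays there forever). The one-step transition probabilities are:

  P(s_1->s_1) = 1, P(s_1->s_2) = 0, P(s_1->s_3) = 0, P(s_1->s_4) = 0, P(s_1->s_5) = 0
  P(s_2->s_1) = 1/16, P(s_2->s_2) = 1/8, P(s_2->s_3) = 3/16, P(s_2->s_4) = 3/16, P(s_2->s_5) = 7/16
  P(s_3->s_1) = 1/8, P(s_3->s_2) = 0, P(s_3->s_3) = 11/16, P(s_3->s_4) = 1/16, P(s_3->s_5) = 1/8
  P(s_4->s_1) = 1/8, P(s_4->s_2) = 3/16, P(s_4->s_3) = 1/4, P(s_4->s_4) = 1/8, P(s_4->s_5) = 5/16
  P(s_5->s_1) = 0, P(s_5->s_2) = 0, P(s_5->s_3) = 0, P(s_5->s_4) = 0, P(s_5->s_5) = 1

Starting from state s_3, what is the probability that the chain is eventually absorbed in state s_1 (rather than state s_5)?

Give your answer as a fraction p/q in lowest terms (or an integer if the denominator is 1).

Let a_i = P(absorbed in s_1 | start in state i).
Boundary conditions: a_s_1 = 1, a_s_5 = 0.
For each transient state i, a_i = sum_j P(i->j) * a_j:
  a_s_2 = 1/16*a_s_1 + 1/8*a_s_2 + 3/16*a_s_3 + 3/16*a_s_4 + 7/16*a_s_5
  a_s_3 = 1/8*a_s_1 + 0*a_s_2 + 11/16*a_s_3 + 1/16*a_s_4 + 1/8*a_s_5
  a_s_4 = 1/8*a_s_1 + 3/16*a_s_2 + 1/4*a_s_3 + 1/8*a_s_4 + 5/16*a_s_5

Substituting a_s_1 = 1 and a_s_5 = 0, rearrange to (I - Q) a = r where r[i] = P(i -> s_1):
  [7/8, -3/16, -3/16] . (a_s_2, a_s_3, a_s_4) = 1/16
  [0, 5/16, -1/16] . (a_s_2, a_s_3, a_s_4) = 1/8
  [-3/16, -1/4, 7/8] . (a_s_2, a_s_3, a_s_4) = 1/8

Solving yields:
  a_s_2 = 7/29
  a_s_3 = 27/58
  a_s_4 = 19/58

Starting state is s_3, so the absorption probability is a_s_3 = 27/58.

Answer: 27/58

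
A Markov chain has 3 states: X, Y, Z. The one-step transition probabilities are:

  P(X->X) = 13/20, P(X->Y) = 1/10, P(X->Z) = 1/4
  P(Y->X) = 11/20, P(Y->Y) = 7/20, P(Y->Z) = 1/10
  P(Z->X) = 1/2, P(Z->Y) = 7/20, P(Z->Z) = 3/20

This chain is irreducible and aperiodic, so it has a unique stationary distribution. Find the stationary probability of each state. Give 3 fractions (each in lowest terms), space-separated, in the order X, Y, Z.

Answer: 3/5 1/5 1/5

Derivation:
The stationary distribution satisfies pi = pi * P, i.e.:
  pi_X = 13/20*pi_X + 11/20*pi_Y + 1/2*pi_Z
  pi_Y = 1/10*pi_X + 7/20*pi_Y + 7/20*pi_Z
  pi_Z = 1/4*pi_X + 1/10*pi_Y + 3/20*pi_Z
with normalization: pi_X + pi_Y + pi_Z = 1.

Using the first 2 balance equations plus normalization, the linear system A*pi = b is:
  [-7/20, 11/20, 1/2] . pi = 0
  [1/10, -13/20, 7/20] . pi = 0
  [1, 1, 1] . pi = 1

Solving yields:
  pi_X = 3/5
  pi_Y = 1/5
  pi_Z = 1/5

Verification (pi * P):
  3/5*13/20 + 1/5*11/20 + 1/5*1/2 = 3/5 = pi_X  (ok)
  3/5*1/10 + 1/5*7/20 + 1/5*7/20 = 1/5 = pi_Y  (ok)
  3/5*1/4 + 1/5*1/10 + 1/5*3/20 = 1/5 = pi_Z  (ok)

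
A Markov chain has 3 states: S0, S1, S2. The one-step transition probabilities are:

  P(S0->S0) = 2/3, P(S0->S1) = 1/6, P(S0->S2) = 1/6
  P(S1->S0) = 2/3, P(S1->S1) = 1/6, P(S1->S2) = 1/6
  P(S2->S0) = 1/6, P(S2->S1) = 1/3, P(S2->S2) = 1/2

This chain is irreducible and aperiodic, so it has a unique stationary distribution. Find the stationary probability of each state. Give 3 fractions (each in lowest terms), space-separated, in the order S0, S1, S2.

Answer: 13/24 5/24 1/4

Derivation:
The stationary distribution satisfies pi = pi * P, i.e.:
  pi_S0 = 2/3*pi_S0 + 2/3*pi_S1 + 1/6*pi_S2
  pi_S1 = 1/6*pi_S0 + 1/6*pi_S1 + 1/3*pi_S2
  pi_S2 = 1/6*pi_S0 + 1/6*pi_S1 + 1/2*pi_S2
with normalization: pi_S0 + pi_S1 + pi_S2 = 1.

Using the first 2 balance equations plus normalization, the linear system A*pi = b is:
  [-1/3, 2/3, 1/6] . pi = 0
  [1/6, -5/6, 1/3] . pi = 0
  [1, 1, 1] . pi = 1

Solving yields:
  pi_S0 = 13/24
  pi_S1 = 5/24
  pi_S2 = 1/4

Verification (pi * P):
  13/24*2/3 + 5/24*2/3 + 1/4*1/6 = 13/24 = pi_S0  (ok)
  13/24*1/6 + 5/24*1/6 + 1/4*1/3 = 5/24 = pi_S1  (ok)
  13/24*1/6 + 5/24*1/6 + 1/4*1/2 = 1/4 = pi_S2  (ok)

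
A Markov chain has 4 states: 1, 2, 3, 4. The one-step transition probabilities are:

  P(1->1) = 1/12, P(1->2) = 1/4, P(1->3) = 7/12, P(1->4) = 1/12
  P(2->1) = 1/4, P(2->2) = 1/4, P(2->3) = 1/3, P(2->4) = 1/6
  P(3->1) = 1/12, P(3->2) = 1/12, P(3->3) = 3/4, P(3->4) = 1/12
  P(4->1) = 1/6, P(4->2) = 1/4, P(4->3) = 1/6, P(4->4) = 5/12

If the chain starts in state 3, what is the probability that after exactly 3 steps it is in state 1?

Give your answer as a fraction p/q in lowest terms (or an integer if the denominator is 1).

Computing P^3 by repeated multiplication:
P^1 =
  1: [1/12, 1/4, 7/12, 1/12]
  2: [1/4, 1/4, 1/3, 1/6]
  3: [1/12, 1/12, 3/4, 1/12]
  4: [1/6, 1/4, 1/6, 5/12]
P^2 =
  1: [19/144, 11/72, 7/12, 19/144]
  2: [5/36, 7/36, 73/144, 23/144]
  3: [5/48, 1/8, 47/72, 17/144]
  4: [23/144, 2/9, 3/8, 35/144]
P^3 =
  1: [23/192, 11/72, 1015/1728, 121/864]
  2: [223/1728, 143/864, 955/1728, 11/72]
  3: [197/1728, 61/432, 1057/1728, 115/864]
  4: [9/64, 3/16, 845/1728, 79/432]

(P^3)[3 -> 1] = 197/1728

Answer: 197/1728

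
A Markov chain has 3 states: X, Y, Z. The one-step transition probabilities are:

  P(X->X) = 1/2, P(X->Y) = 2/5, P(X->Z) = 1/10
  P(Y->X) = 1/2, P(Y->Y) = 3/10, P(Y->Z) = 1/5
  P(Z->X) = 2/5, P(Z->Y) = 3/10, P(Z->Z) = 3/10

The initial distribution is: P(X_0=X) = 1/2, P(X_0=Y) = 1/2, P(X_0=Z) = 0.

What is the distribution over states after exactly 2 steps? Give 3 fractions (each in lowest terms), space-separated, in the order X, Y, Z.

Answer: 97/200 7/20 33/200

Derivation:
Propagating the distribution step by step (d_{t+1} = d_t * P):
d_0 = (X=1/2, Y=1/2, Z=0)
  d_1[X] = 1/2*1/2 + 1/2*1/2 + 0*2/5 = 1/2
  d_1[Y] = 1/2*2/5 + 1/2*3/10 + 0*3/10 = 7/20
  d_1[Z] = 1/2*1/10 + 1/2*1/5 + 0*3/10 = 3/20
d_1 = (X=1/2, Y=7/20, Z=3/20)
  d_2[X] = 1/2*1/2 + 7/20*1/2 + 3/20*2/5 = 97/200
  d_2[Y] = 1/2*2/5 + 7/20*3/10 + 3/20*3/10 = 7/20
  d_2[Z] = 1/2*1/10 + 7/20*1/5 + 3/20*3/10 = 33/200
d_2 = (X=97/200, Y=7/20, Z=33/200)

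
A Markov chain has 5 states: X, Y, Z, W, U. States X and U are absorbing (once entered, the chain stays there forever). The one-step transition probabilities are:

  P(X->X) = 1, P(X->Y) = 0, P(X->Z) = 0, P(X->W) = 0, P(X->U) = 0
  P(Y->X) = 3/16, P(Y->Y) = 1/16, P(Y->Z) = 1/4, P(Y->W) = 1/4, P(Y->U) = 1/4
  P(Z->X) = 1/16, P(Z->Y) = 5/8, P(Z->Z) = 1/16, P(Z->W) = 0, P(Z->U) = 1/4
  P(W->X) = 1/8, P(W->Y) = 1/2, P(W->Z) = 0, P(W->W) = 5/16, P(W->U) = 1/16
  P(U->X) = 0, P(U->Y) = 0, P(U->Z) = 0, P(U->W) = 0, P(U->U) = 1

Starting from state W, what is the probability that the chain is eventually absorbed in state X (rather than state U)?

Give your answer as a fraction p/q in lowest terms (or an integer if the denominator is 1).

Answer: 762/1555

Derivation:
Let a_i = P(absorbed in X | start in state i).
Boundary conditions: a_X = 1, a_U = 0.
For each transient state i, a_i = sum_j P(i->j) * a_j:
  a_Y = 3/16*a_X + 1/16*a_Y + 1/4*a_Z + 1/4*a_W + 1/4*a_U
  a_Z = 1/16*a_X + 5/8*a_Y + 1/16*a_Z + 0*a_W + 1/4*a_U
  a_W = 1/8*a_X + 1/2*a_Y + 0*a_Z + 5/16*a_W + 1/16*a_U

Substituting a_X = 1 and a_U = 0, rearrange to (I - Q) a = r where r[i] = P(i -> X):
  [15/16, -1/4, -1/4] . (a_Y, a_Z, a_W) = 3/16
  [-5/8, 15/16, 0] . (a_Y, a_Z, a_W) = 1/16
  [-1/2, 0, 11/16] . (a_Y, a_Z, a_W) = 1/8

Solving yields:
  a_Y = 659/1555
  a_Z = 543/1555
  a_W = 762/1555

Starting state is W, so the absorption probability is a_W = 762/1555.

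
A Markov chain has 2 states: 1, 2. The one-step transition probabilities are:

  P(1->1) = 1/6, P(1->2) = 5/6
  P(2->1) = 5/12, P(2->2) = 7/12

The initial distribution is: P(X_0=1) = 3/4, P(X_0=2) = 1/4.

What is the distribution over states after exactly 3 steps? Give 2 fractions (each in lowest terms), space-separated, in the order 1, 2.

Answer: 251/768 517/768

Derivation:
Propagating the distribution step by step (d_{t+1} = d_t * P):
d_0 = (1=3/4, 2=1/4)
  d_1[1] = 3/4*1/6 + 1/4*5/12 = 11/48
  d_1[2] = 3/4*5/6 + 1/4*7/12 = 37/48
d_1 = (1=11/48, 2=37/48)
  d_2[1] = 11/48*1/6 + 37/48*5/12 = 23/64
  d_2[2] = 11/48*5/6 + 37/48*7/12 = 41/64
d_2 = (1=23/64, 2=41/64)
  d_3[1] = 23/64*1/6 + 41/64*5/12 = 251/768
  d_3[2] = 23/64*5/6 + 41/64*7/12 = 517/768
d_3 = (1=251/768, 2=517/768)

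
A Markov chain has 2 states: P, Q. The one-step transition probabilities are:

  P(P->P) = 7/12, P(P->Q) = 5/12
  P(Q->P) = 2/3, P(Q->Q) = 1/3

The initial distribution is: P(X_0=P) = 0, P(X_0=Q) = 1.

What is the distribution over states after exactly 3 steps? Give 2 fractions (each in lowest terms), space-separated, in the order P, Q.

Propagating the distribution step by step (d_{t+1} = d_t * P):
d_0 = (P=0, Q=1)
  d_1[P] = 0*7/12 + 1*2/3 = 2/3
  d_1[Q] = 0*5/12 + 1*1/3 = 1/3
d_1 = (P=2/3, Q=1/3)
  d_2[P] = 2/3*7/12 + 1/3*2/3 = 11/18
  d_2[Q] = 2/3*5/12 + 1/3*1/3 = 7/18
d_2 = (P=11/18, Q=7/18)
  d_3[P] = 11/18*7/12 + 7/18*2/3 = 133/216
  d_3[Q] = 11/18*5/12 + 7/18*1/3 = 83/216
d_3 = (P=133/216, Q=83/216)

Answer: 133/216 83/216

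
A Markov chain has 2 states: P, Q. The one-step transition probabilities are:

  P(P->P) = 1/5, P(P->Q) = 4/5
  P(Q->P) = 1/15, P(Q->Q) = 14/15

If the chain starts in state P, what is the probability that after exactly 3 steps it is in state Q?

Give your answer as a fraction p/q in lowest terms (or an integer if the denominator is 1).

Answer: 1036/1125

Derivation:
Computing P^3 by repeated multiplication:
P^1 =
  P: [1/5, 4/5]
  Q: [1/15, 14/15]
P^2 =
  P: [7/75, 68/75]
  Q: [17/225, 208/225]
P^3 =
  P: [89/1125, 1036/1125]
  Q: [259/3375, 3116/3375]

(P^3)[P -> Q] = 1036/1125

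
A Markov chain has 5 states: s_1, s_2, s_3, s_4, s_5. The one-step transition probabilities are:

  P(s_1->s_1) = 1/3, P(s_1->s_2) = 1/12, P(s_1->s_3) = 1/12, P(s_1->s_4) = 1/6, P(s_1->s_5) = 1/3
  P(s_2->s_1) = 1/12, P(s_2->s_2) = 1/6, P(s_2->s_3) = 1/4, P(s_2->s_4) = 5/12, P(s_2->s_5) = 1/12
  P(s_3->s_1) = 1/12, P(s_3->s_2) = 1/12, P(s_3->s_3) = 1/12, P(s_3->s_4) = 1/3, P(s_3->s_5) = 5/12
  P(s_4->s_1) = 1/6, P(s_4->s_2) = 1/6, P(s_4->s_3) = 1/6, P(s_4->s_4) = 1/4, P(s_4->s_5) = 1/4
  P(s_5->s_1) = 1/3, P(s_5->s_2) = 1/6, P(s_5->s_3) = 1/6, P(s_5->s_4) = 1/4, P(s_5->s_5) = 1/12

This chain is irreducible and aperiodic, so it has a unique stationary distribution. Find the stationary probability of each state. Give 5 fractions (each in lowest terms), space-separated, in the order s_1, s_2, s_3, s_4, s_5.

The stationary distribution satisfies pi = pi * P, i.e.:
  pi_s_1 = 1/3*pi_s_1 + 1/12*pi_s_2 + 1/12*pi_s_3 + 1/6*pi_s_4 + 1/3*pi_s_5
  pi_s_2 = 1/12*pi_s_1 + 1/6*pi_s_2 + 1/12*pi_s_3 + 1/6*pi_s_4 + 1/6*pi_s_5
  pi_s_3 = 1/12*pi_s_1 + 1/4*pi_s_2 + 1/12*pi_s_3 + 1/6*pi_s_4 + 1/6*pi_s_5
  pi_s_4 = 1/6*pi_s_1 + 5/12*pi_s_2 + 1/3*pi_s_3 + 1/4*pi_s_4 + 1/4*pi_s_5
  pi_s_5 = 1/3*pi_s_1 + 1/12*pi_s_2 + 5/12*pi_s_3 + 1/4*pi_s_4 + 1/12*pi_s_5
with normalization: pi_s_1 + pi_s_2 + pi_s_3 + pi_s_4 + pi_s_5 = 1.

Using the first 4 balance equations plus normalization, the linear system A*pi = b is:
  [-2/3, 1/12, 1/12, 1/6, 1/3] . pi = 0
  [1/12, -5/6, 1/12, 1/6, 1/6] . pi = 0
  [1/12, 1/4, -11/12, 1/6, 1/6] . pi = 0
  [1/6, 5/12, 1/3, -3/4, 1/4] . pi = 0
  [1, 1, 1, 1, 1] . pi = 1

Solving yields:
  pi_s_1 = 2323/10660
  pi_s_2 = 363/2665
  pi_s_3 = 121/820
  pi_s_4 = 5689/21320
  pi_s_5 = 987/4264

Verification (pi * P):
  2323/10660*1/3 + 363/2665*1/12 + 121/820*1/12 + 5689/21320*1/6 + 987/4264*1/3 = 2323/10660 = pi_s_1  (ok)
  2323/10660*1/12 + 363/2665*1/6 + 121/820*1/12 + 5689/21320*1/6 + 987/4264*1/6 = 363/2665 = pi_s_2  (ok)
  2323/10660*1/12 + 363/2665*1/4 + 121/820*1/12 + 5689/21320*1/6 + 987/4264*1/6 = 121/820 = pi_s_3  (ok)
  2323/10660*1/6 + 363/2665*5/12 + 121/820*1/3 + 5689/21320*1/4 + 987/4264*1/4 = 5689/21320 = pi_s_4  (ok)
  2323/10660*1/3 + 363/2665*1/12 + 121/820*5/12 + 5689/21320*1/4 + 987/4264*1/12 = 987/4264 = pi_s_5  (ok)

Answer: 2323/10660 363/2665 121/820 5689/21320 987/4264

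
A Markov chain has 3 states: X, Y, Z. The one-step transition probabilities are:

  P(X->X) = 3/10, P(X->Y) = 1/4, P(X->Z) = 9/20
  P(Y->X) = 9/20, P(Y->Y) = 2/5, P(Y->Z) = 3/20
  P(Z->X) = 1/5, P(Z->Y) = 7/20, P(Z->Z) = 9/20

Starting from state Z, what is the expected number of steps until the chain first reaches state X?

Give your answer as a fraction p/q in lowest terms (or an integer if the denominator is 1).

Answer: 380/111

Derivation:
Let h_i = expected steps to first reach X from state i.
Boundary: h_X = 0.
First-step equations for the other states:
  h_Y = 1 + 9/20*h_X + 2/5*h_Y + 3/20*h_Z
  h_Z = 1 + 1/5*h_X + 7/20*h_Y + 9/20*h_Z

Substituting h_X = 0 and rearranging gives the linear system (I - Q) h = 1:
  [3/5, -3/20] . (h_Y, h_Z) = 1
  [-7/20, 11/20] . (h_Y, h_Z) = 1

Solving yields:
  h_Y = 280/111
  h_Z = 380/111

Starting state is Z, so the expected hitting time is h_Z = 380/111.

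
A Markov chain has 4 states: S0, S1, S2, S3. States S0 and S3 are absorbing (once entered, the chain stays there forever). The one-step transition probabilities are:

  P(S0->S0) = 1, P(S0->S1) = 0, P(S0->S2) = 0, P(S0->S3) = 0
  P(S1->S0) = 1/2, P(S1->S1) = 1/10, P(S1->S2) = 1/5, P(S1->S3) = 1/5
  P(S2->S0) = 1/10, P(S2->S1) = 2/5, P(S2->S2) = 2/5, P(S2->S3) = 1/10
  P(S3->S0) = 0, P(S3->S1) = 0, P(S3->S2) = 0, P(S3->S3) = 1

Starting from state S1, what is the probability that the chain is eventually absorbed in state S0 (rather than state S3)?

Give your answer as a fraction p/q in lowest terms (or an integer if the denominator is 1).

Answer: 16/23

Derivation:
Let a_i = P(absorbed in S0 | start in state i).
Boundary conditions: a_S0 = 1, a_S3 = 0.
For each transient state i, a_i = sum_j P(i->j) * a_j:
  a_S1 = 1/2*a_S0 + 1/10*a_S1 + 1/5*a_S2 + 1/5*a_S3
  a_S2 = 1/10*a_S0 + 2/5*a_S1 + 2/5*a_S2 + 1/10*a_S3

Substituting a_S0 = 1 and a_S3 = 0, rearrange to (I - Q) a = r where r[i] = P(i -> S0):
  [9/10, -1/5] . (a_S1, a_S2) = 1/2
  [-2/5, 3/5] . (a_S1, a_S2) = 1/10

Solving yields:
  a_S1 = 16/23
  a_S2 = 29/46

Starting state is S1, so the absorption probability is a_S1 = 16/23.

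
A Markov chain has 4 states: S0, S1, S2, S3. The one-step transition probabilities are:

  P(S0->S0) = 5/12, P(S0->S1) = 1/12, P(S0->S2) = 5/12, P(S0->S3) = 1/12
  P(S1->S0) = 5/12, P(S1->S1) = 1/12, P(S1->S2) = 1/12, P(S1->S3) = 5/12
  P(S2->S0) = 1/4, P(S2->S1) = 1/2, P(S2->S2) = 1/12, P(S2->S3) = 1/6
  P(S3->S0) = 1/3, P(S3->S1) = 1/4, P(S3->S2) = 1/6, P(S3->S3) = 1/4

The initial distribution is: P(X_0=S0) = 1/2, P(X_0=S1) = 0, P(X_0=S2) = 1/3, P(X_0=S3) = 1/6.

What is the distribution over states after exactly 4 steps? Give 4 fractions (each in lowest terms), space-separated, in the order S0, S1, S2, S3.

Answer: 835/2304 323/1536 6905/31104 25543/124416

Derivation:
Propagating the distribution step by step (d_{t+1} = d_t * P):
d_0 = (S0=1/2, S1=0, S2=1/3, S3=1/6)
  d_1[S0] = 1/2*5/12 + 0*5/12 + 1/3*1/4 + 1/6*1/3 = 25/72
  d_1[S1] = 1/2*1/12 + 0*1/12 + 1/3*1/2 + 1/6*1/4 = 1/4
  d_1[S2] = 1/2*5/12 + 0*1/12 + 1/3*1/12 + 1/6*1/6 = 19/72
  d_1[S3] = 1/2*1/12 + 0*5/12 + 1/3*1/6 + 1/6*1/4 = 5/36
d_1 = (S0=25/72, S1=1/4, S2=19/72, S3=5/36)
  d_2[S0] = 25/72*5/12 + 1/4*5/12 + 19/72*1/4 + 5/36*1/3 = 13/36
  d_2[S1] = 25/72*1/12 + 1/4*1/12 + 19/72*1/2 + 5/36*1/4 = 187/864
  d_2[S2] = 25/72*5/12 + 1/4*1/12 + 19/72*1/12 + 5/36*1/6 = 91/432
  d_2[S3] = 25/72*1/12 + 1/4*5/12 + 19/72*1/6 + 5/36*1/4 = 61/288
d_2 = (S0=13/36, S1=187/864, S2=91/432, S3=61/288)
  d_3[S0] = 13/36*5/12 + 187/864*5/12 + 91/432*1/4 + 61/288*1/3 = 3773/10368
  d_3[S1] = 13/36*1/12 + 187/864*1/12 + 91/432*1/2 + 61/288*1/4 = 535/2592
  d_3[S2] = 13/36*5/12 + 187/864*1/12 + 91/432*1/12 + 61/288*1/6 = 85/384
  d_3[S3] = 13/36*1/12 + 187/864*5/12 + 91/432*1/6 + 61/288*1/4 = 5/24
d_3 = (S0=3773/10368, S1=535/2592, S2=85/384, S3=5/24)
  d_4[S0] = 3773/10368*5/12 + 535/2592*5/12 + 85/384*1/4 + 5/24*1/3 = 835/2304
  d_4[S1] = 3773/10368*1/12 + 535/2592*1/12 + 85/384*1/2 + 5/24*1/4 = 323/1536
  d_4[S2] = 3773/10368*5/12 + 535/2592*1/12 + 85/384*1/12 + 5/24*1/6 = 6905/31104
  d_4[S3] = 3773/10368*1/12 + 535/2592*5/12 + 85/384*1/6 + 5/24*1/4 = 25543/124416
d_4 = (S0=835/2304, S1=323/1536, S2=6905/31104, S3=25543/124416)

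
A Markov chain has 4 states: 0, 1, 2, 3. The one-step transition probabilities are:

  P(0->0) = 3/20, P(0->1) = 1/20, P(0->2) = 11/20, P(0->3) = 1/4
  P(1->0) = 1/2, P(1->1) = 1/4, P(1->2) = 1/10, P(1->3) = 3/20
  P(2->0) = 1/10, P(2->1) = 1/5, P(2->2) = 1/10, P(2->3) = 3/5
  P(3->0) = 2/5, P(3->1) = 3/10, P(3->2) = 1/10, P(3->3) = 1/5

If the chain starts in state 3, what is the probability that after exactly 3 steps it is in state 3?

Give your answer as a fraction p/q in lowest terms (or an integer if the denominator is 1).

Computing P^3 by repeated multiplication:
P^1 =
  0: [3/20, 1/20, 11/20, 1/4]
  1: [1/2, 1/4, 1/10, 3/20]
  2: [1/10, 1/5, 1/10, 3/5]
  3: [2/5, 3/10, 1/10, 1/5]
P^2 =
  0: [81/400, 41/200, 67/400, 17/40]
  1: [27/100, 61/400, 13/40, 101/400]
  2: [73/200, 51/200, 29/200, 47/200]
  3: [3/10, 7/40, 7/25, 49/200]
P^3 =
  0: [2557/8000, 1779/8000, 1529/8000, 427/1600]
  1: [1001/4000, 1539/8000, 443/2000, 2687/8000]
  2: [1163/4000, 363/2000, 1057/4000, 527/2000]
  3: [517/2000, 753/4000, 47/200, 1273/4000]

(P^3)[3 -> 3] = 1273/4000

Answer: 1273/4000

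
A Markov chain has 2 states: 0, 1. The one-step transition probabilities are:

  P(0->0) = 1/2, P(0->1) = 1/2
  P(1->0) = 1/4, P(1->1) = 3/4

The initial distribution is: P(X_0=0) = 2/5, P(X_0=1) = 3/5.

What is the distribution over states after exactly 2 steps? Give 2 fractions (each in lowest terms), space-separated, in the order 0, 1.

Propagating the distribution step by step (d_{t+1} = d_t * P):
d_0 = (0=2/5, 1=3/5)
  d_1[0] = 2/5*1/2 + 3/5*1/4 = 7/20
  d_1[1] = 2/5*1/2 + 3/5*3/4 = 13/20
d_1 = (0=7/20, 1=13/20)
  d_2[0] = 7/20*1/2 + 13/20*1/4 = 27/80
  d_2[1] = 7/20*1/2 + 13/20*3/4 = 53/80
d_2 = (0=27/80, 1=53/80)

Answer: 27/80 53/80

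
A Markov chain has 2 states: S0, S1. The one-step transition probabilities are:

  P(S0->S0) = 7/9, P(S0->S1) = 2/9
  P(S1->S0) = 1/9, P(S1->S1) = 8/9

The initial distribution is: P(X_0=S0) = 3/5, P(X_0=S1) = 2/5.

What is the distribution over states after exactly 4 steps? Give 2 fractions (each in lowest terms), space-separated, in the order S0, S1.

Answer: 469/1215 746/1215

Derivation:
Propagating the distribution step by step (d_{t+1} = d_t * P):
d_0 = (S0=3/5, S1=2/5)
  d_1[S0] = 3/5*7/9 + 2/5*1/9 = 23/45
  d_1[S1] = 3/5*2/9 + 2/5*8/9 = 22/45
d_1 = (S0=23/45, S1=22/45)
  d_2[S0] = 23/45*7/9 + 22/45*1/9 = 61/135
  d_2[S1] = 23/45*2/9 + 22/45*8/9 = 74/135
d_2 = (S0=61/135, S1=74/135)
  d_3[S0] = 61/135*7/9 + 74/135*1/9 = 167/405
  d_3[S1] = 61/135*2/9 + 74/135*8/9 = 238/405
d_3 = (S0=167/405, S1=238/405)
  d_4[S0] = 167/405*7/9 + 238/405*1/9 = 469/1215
  d_4[S1] = 167/405*2/9 + 238/405*8/9 = 746/1215
d_4 = (S0=469/1215, S1=746/1215)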